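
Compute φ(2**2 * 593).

1184

φ(2^2) = 2^1·(2−1) = 2·1 = 2.
φ(593) = 593 − 1 = 592.
Multiply: 2 · 592 = 1184.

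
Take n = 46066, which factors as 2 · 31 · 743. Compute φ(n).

22260

φ(46066) = 46066 · (1 − 1/2) · (1 − 1/31) · (1 − 1/743)
       = 46066 · 22260/46066 = 22260.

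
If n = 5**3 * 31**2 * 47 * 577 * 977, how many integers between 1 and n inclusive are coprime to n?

φ(5^3) = 5^2·(5−1) = 25·4 = 100.
φ(31^2) = 31^2 − 31^1 = 961 − 31 = 930.
φ(47) = 47 − 1 = 46.
φ(577) = 577 − 1 = 576.
φ(977) = 977 − 1 = 976.
φ(3182743467875) = 100 × 930 × 46 × 576 × 976 = 2404988928000.

2404988928000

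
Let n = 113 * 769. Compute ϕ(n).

86016

φ(113) = 113 − 1 = 112.
φ(769) = 769 − 1 = 768.
Since φ is multiplicative, φ(86897) = 112 · 768 = 86016.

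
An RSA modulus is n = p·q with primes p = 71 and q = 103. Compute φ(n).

7140

φ(71) = 71 − 1 = 70.
φ(103) = 103 − 1 = 102.
φ(7313) = 70 × 102 = 7140.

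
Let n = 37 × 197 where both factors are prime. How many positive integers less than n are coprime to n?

φ(pq) = (p−1)(q−1) = 36 · 196 = 7056.

7056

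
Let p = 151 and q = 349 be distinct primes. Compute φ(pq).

φ(pq) = (p−1)(q−1) = 150 · 348 = 52200.

52200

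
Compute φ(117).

Prime factorization: 117 = 3^2 * 13.
φ(117) = 117 · (1 − 1/3) · (1 − 1/13)
       = 117 · 24/39 = 72.

72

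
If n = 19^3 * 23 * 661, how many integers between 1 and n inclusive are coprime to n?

φ(104277377) = 104277377 · (1 − 1/19) · (1 − 1/23) · (1 − 1/661)
       = 104277377 · 261360/288857 = 94350960.

94350960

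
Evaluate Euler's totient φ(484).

484 = 2^2 · 11^2.
φ(484) = 484 · (1 − 1/2) · (1 − 1/11)
       = 484 · 10/22 = 220.

220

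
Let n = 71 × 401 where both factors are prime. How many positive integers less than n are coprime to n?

28000

φ(n) = (p − 1)(q − 1) = (71−1)(401−1) = 70·400 = 28000.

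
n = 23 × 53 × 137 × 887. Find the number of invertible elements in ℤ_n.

φ(148131661) = 148131661 · (1 − 1/23) · (1 − 1/53) · (1 − 1/137) · (1 − 1/887)
       = 148131661 · 137847424/148131661 = 137847424.

137847424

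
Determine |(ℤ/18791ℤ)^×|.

Factor 18791: 18791 = 19 · 23 · 43.
φ(18791) = 18791 · (1 − 1/19) · (1 − 1/23) · (1 − 1/43)
       = 18791 · 16632/18791 = 16632.

16632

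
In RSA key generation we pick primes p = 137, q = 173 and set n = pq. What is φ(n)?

φ(23701) = 23701 · (1 − 1/137) · (1 − 1/173)
       = 23701 · 23392/23701 = 23392.

23392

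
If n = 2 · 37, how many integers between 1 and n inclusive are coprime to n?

φ(74) = 74 · (1 − 1/2) · (1 − 1/37)
       = 74 · 36/74 = 36.

36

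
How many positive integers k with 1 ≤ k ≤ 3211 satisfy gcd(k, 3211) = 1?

Prime factorization: 3211 = 13^2 · 19.
φ(3211) = 3211 · (1 − 1/13) · (1 − 1/19)
       = 3211 · 216/247 = 2808.

2808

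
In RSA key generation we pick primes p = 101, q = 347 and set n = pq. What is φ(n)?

34600

φ(pq) = (p−1)(q−1) = 100 · 346 = 34600.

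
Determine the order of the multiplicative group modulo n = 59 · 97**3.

52389312

φ(53847707) = 53847707 · (1 − 1/59) · (1 − 1/97)
       = 53847707 · 5568/5723 = 52389312.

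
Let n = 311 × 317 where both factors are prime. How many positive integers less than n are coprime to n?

For distinct primes, φ(pq) = (p−1)(q−1) = 310 × 316 = 97960.

97960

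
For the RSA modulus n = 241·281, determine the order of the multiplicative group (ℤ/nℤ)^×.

φ(pq) = (p−1)(q−1) = 240 · 280 = 67200.

67200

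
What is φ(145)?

First factor: 145 = 5 · 29.
φ(5) = 5 − 1 = 4.
φ(29) = 29 − 1 = 28.
Since φ is multiplicative, φ(145) = 4 · 28 = 112.

112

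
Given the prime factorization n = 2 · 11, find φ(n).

10

φ(2) = 2 − 1 = 1.
φ(11) = 11 − 1 = 10.
Multiply: 1 · 10 = 10.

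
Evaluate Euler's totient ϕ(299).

Factor 299: 299 = 13 * 23.
φ(13) = 13 − 1 = 12.
φ(23) = 23 − 1 = 22.
Multiply: 12 · 22 = 264.

264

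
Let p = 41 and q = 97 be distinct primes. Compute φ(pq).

3840

For distinct primes, φ(pq) = (p−1)(q−1) = 40 × 96 = 3840.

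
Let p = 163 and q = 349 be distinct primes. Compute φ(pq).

For distinct primes, φ(pq) = (p−1)(q−1) = 162 × 348 = 56376.

56376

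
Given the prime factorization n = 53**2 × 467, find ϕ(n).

1284296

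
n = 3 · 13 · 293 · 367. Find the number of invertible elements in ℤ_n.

φ(4193709) = 4193709 · (1 − 1/3) · (1 − 1/13) · (1 − 1/293) · (1 − 1/367)
       = 4193709 · 2564928/4193709 = 2564928.

2564928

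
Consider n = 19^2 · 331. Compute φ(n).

112860

φ(119491) = 119491 · (1 − 1/19) · (1 − 1/331)
       = 119491 · 5940/6289 = 112860.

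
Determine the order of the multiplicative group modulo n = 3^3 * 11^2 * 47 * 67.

φ(3^3) = 3^3 − 3^2 = 27 − 9 = 18.
φ(11^2) = 11^2 − 11^1 = 121 − 11 = 110.
φ(47) = 47 − 1 = 46.
φ(67) = 67 − 1 = 66.
Since φ is multiplicative, φ(10287783) = 18 · 110 · 46 · 66 = 6011280.

6011280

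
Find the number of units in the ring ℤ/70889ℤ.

Prime factorization: 70889 = 7 · 13 · 19 · 41.
φ(7) = 7 − 1 = 6.
φ(13) = 13 − 1 = 12.
φ(19) = 19 − 1 = 18.
φ(41) = 41 − 1 = 40.
Since φ is multiplicative, φ(70889) = 6 · 12 · 18 · 40 = 51840.

51840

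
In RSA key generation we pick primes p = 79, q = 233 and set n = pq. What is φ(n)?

18096

φ(79) = 79 − 1 = 78.
φ(233) = 233 − 1 = 232.
φ(18407) = 78 × 232 = 18096.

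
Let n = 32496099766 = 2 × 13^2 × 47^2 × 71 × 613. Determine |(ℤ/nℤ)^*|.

φ(32496099766) = 32496099766 · (1 − 1/2) · (1 − 1/13) · (1 − 1/47) · (1 − 1/71) · (1 − 1/613)
       = 32496099766 · 23647680/53185106 = 14448732480.

14448732480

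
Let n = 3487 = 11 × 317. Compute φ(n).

3160

φ(11) = 11 − 1 = 10.
φ(317) = 317 − 1 = 316.
Multiply: 10 · 316 = 3160.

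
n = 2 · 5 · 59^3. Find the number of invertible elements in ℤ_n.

807592

φ(2) = 2 − 1 = 1.
φ(5) = 5 − 1 = 4.
φ(59^3) = 59^3 − 59^2 = 205379 − 3481 = 201898.
φ(2053790) = 1 × 4 × 201898 = 807592.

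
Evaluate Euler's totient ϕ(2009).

2009 = 7^2 · 41.
φ(2009) = 2009 · (1 − 1/7) · (1 − 1/41)
       = 2009 · 240/287 = 1680.

1680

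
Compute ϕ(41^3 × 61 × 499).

2009131200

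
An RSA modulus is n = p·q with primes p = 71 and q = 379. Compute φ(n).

26460

φ(71) = 71 − 1 = 70.
φ(379) = 379 − 1 = 378.
φ(26909) = 70 × 378 = 26460.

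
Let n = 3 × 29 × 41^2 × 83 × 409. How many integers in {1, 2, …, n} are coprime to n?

3072599040

φ(4964646909) = 4964646909 · (1 − 1/3) · (1 − 1/29) · (1 − 1/41) · (1 − 1/83) · (1 − 1/409)
       = 4964646909 · 74941440/121088949 = 3072599040.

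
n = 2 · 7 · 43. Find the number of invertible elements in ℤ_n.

φ(602) = 602 · (1 − 1/2) · (1 − 1/7) · (1 − 1/43)
       = 602 · 252/602 = 252.

252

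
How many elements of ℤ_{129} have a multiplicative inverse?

First factor: 129 = 3 × 43.
φ(129) = 129 · (1 − 1/3) · (1 − 1/43)
       = 129 · 84/129 = 84.

84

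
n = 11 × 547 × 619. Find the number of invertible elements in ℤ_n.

3374280

φ(3724523) = 3724523 · (1 − 1/11) · (1 − 1/547) · (1 − 1/619)
       = 3724523 · 3374280/3724523 = 3374280.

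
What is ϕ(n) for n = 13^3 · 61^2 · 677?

5017596480

φ(5534500049) = 5534500049 · (1 − 1/13) · (1 − 1/61) · (1 − 1/677)
       = 5534500049 · 486720/536861 = 5017596480.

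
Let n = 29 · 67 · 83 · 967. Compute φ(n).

146383776

φ(29) = 29 − 1 = 28.
φ(67) = 67 − 1 = 66.
φ(83) = 83 − 1 = 82.
φ(967) = 967 − 1 = 966.
φ(155947123) = 28 × 66 × 82 × 966 = 146383776.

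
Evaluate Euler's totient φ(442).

442 = 2 × 13 × 17.
φ(2) = 2 − 1 = 1.
φ(13) = 13 − 1 = 12.
φ(17) = 17 − 1 = 16.
φ(442) = 1 × 12 × 16 = 192.

192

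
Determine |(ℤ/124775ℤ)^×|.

79200

Prime factorization: 124775 = 5^2 · 7 · 23 · 31.
φ(5^2) = 5^2 − 5^1 = 25 − 5 = 20.
φ(7) = 7 − 1 = 6.
φ(23) = 23 − 1 = 22.
φ(31) = 31 − 1 = 30.
φ(124775) = 20 × 6 × 22 × 30 = 79200.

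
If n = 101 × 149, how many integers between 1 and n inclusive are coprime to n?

14800

φ(101) = 101 − 1 = 100.
φ(149) = 149 − 1 = 148.
φ(15049) = 100 × 148 = 14800.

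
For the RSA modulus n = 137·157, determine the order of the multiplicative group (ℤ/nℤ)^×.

21216

φ(pq) = (p−1)(q−1) = 136 · 156 = 21216.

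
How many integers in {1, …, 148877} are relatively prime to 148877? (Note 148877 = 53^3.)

φ(148877) = 148877 · (1 − 1/53)
       = 148877 · 52/53 = 146068.

146068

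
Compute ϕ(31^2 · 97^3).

840035520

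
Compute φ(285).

144

285 = 3 * 5 * 19.
φ(3) = 3 − 1 = 2.
φ(5) = 5 − 1 = 4.
φ(19) = 19 − 1 = 18.
φ(285) = 2 × 4 × 18 = 144.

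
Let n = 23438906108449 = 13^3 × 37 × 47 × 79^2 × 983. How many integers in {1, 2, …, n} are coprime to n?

20321766870912

φ(13^3) = 13^2·(13−1) = 169·12 = 2028.
φ(37) = 37 − 1 = 36.
φ(47) = 47 − 1 = 46.
φ(79^2) = 79^1·(79−1) = 79·78 = 6162.
φ(983) = 983 − 1 = 982.
Since φ is multiplicative, φ(23438906108449) = 2028 · 36 · 46 · 6162 · 982 = 20321766870912.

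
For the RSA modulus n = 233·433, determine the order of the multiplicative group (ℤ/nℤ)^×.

φ(233) = 233 − 1 = 232.
φ(433) = 433 − 1 = 432.
Since φ is multiplicative, φ(100889) = 232 · 432 = 100224.

100224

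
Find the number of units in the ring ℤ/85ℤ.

64

Prime factorization: 85 = 5 · 17.
φ(85) = 85 · (1 − 1/5) · (1 − 1/17)
       = 85 · 64/85 = 64.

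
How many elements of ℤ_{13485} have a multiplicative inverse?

6720

First factor: 13485 = 3 × 5 × 29 × 31.
φ(3) = 3 − 1 = 2.
φ(5) = 5 − 1 = 4.
φ(29) = 29 − 1 = 28.
φ(31) = 31 − 1 = 30.
Multiply: 2 · 4 · 28 · 30 = 6720.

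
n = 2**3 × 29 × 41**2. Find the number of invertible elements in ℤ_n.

φ(2^3) = 2^2·(2−1) = 4·1 = 4.
φ(29) = 29 − 1 = 28.
φ(41^2) = 41^1·(41−1) = 41·40 = 1640.
φ(389992) = 4 × 28 × 1640 = 183680.

183680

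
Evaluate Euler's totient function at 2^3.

4

φ(8) = 8 · (1 − 1/2)
       = 8 · 1/2 = 4.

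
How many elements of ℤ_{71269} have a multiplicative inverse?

59400

71269 = 11**2 · 19 · 31.
φ(11^2) = 11^1·(11−1) = 11·10 = 110.
φ(19) = 19 − 1 = 18.
φ(31) = 31 − 1 = 30.
Since φ is multiplicative, φ(71269) = 110 · 18 · 30 = 59400.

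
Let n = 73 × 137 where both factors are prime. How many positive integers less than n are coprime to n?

9792

φ(pq) = (p−1)(q−1) = 72 · 136 = 9792.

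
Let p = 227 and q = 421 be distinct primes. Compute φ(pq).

94920

φ(95567) = 95567 · (1 − 1/227) · (1 − 1/421)
       = 95567 · 94920/95567 = 94920.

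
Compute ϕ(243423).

145152

Prime factorization: 243423 = 3^2 · 17 · 37 · 43.
φ(3^2) = 3^2 − 3^1 = 9 − 3 = 6.
φ(17) = 17 − 1 = 16.
φ(37) = 37 − 1 = 36.
φ(43) = 43 − 1 = 42.
Since φ is multiplicative, φ(243423) = 6 · 16 · 36 · 42 = 145152.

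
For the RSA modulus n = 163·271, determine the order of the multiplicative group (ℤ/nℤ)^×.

43740

φ(pq) = (p−1)(q−1) = 162 · 270 = 43740.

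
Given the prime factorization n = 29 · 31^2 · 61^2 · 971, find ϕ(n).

92447208000

φ(100693233079) = 100693233079 · (1 − 1/29) · (1 − 1/31) · (1 − 1/61) · (1 − 1/971)
       = 100693233079 · 48888000/53248669 = 92447208000.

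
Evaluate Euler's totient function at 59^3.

201898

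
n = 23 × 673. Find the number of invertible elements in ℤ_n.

φ(15479) = 15479 · (1 − 1/23) · (1 − 1/673)
       = 15479 · 14784/15479 = 14784.

14784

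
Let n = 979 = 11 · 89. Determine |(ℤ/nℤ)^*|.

880

φ(979) = 979 · (1 − 1/11) · (1 − 1/89)
       = 979 · 880/979 = 880.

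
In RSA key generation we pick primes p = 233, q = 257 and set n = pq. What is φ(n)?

59392

φ(pq) = (p−1)(q−1) = 232 · 256 = 59392.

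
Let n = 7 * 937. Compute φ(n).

φ(6559) = 6559 · (1 − 1/7) · (1 − 1/937)
       = 6559 · 5616/6559 = 5616.

5616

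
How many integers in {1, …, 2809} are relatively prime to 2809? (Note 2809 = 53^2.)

2756

φ(2809) = 2809 · (1 − 1/53)
       = 2809 · 52/53 = 2756.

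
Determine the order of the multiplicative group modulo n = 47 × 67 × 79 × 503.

118877616

φ(125131813) = 125131813 · (1 − 1/47) · (1 − 1/67) · (1 − 1/79) · (1 − 1/503)
       = 125131813 · 118877616/125131813 = 118877616.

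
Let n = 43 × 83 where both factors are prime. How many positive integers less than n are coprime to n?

3444

φ(pq) = (p−1)(q−1) = 42 · 82 = 3444.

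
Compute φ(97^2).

φ(97^2) = 97^2 − 97^1 = 9409 − 97 = 9312.

9312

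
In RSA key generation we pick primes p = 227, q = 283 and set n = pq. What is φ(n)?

φ(64241) = 64241 · (1 − 1/227) · (1 − 1/283)
       = 64241 · 63732/64241 = 63732.

63732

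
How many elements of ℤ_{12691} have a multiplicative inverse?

10584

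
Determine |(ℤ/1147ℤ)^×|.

Prime factorization: 1147 = 31 * 37.
φ(31) = 31 − 1 = 30.
φ(37) = 37 − 1 = 36.
Since φ is multiplicative, φ(1147) = 30 · 36 = 1080.

1080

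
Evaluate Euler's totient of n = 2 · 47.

φ(2) = 2 − 1 = 1.
φ(47) = 47 − 1 = 46.
φ(94) = 1 × 46 = 46.

46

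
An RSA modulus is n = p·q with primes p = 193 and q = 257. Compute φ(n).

49152

φ(193) = 193 − 1 = 192.
φ(257) = 257 − 1 = 256.
Since φ is multiplicative, φ(49601) = 192 · 256 = 49152.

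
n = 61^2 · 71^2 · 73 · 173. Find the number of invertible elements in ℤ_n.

φ(236889237869) = 236889237869 · (1 − 1/61) · (1 − 1/71) · (1 − 1/73) · (1 − 1/173)
       = 236889237869 · 52012800/54696199 = 225267436800.

225267436800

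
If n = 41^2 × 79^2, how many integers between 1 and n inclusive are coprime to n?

φ(41^2) = 41^1·(41−1) = 41·40 = 1640.
φ(79^2) = 79^1·(79−1) = 79·78 = 6162.
Multiply: 1640 · 6162 = 10105680.

10105680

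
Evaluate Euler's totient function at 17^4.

φ(83521) = 83521 · (1 − 1/17)
       = 83521 · 16/17 = 78608.

78608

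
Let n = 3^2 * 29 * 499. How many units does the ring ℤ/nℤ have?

83664

φ(3^2) = 3^2 − 3^1 = 9 − 3 = 6.
φ(29) = 29 − 1 = 28.
φ(499) = 499 − 1 = 498.
Multiply: 6 · 28 · 498 = 83664.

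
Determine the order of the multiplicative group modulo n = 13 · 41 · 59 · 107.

φ(13) = 13 − 1 = 12.
φ(41) = 41 − 1 = 40.
φ(59) = 59 − 1 = 58.
φ(107) = 107 − 1 = 106.
Since φ is multiplicative, φ(3364829) = 12 · 40 · 58 · 106 = 2951040.

2951040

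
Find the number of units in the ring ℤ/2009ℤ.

1680

Prime factorization: 2009 = 7^2 * 41.
φ(7^2) = 7^1·(7−1) = 7·6 = 42.
φ(41) = 41 − 1 = 40.
Multiply: 42 · 40 = 1680.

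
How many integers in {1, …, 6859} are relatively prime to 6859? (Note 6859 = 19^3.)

6498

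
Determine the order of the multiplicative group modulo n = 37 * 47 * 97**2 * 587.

φ(37) = 37 − 1 = 36.
φ(47) = 47 − 1 = 46.
φ(97^2) = 97^2 − 97^1 = 9409 − 97 = 9312.
φ(587) = 587 − 1 = 586.
Since φ is multiplicative, φ(9604641337) = 36 · 46 · 9312 · 586 = 9036513792.

9036513792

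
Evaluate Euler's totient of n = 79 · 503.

φ(39737) = 39737 · (1 − 1/79) · (1 − 1/503)
       = 39737 · 39156/39737 = 39156.

39156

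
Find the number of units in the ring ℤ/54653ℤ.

54653 = 31 · 41 · 43.
φ(31) = 31 − 1 = 30.
φ(41) = 41 − 1 = 40.
φ(43) = 43 − 1 = 42.
Since φ is multiplicative, φ(54653) = 30 · 40 · 42 = 50400.

50400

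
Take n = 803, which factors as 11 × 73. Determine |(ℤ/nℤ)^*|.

φ(11) = 11 − 1 = 10.
φ(73) = 73 − 1 = 72.
φ(803) = 10 × 72 = 720.

720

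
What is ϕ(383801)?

383801 = 11 · 23 · 37 · 41.
φ(11) = 11 − 1 = 10.
φ(23) = 23 − 1 = 22.
φ(37) = 37 − 1 = 36.
φ(41) = 41 − 1 = 40.
Since φ is multiplicative, φ(383801) = 10 · 22 · 36 · 40 = 316800.

316800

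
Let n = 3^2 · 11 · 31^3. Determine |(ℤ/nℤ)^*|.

φ(3^2) = 3^2 − 3^1 = 9 − 3 = 6.
φ(11) = 11 − 1 = 10.
φ(31^3) = 31^2·(31−1) = 961·30 = 28830.
Since φ is multiplicative, φ(2949309) = 6 · 10 · 28830 = 1729800.

1729800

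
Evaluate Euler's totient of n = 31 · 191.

φ(5921) = 5921 · (1 − 1/31) · (1 − 1/191)
       = 5921 · 5700/5921 = 5700.

5700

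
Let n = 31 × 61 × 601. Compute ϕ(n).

φ(1136491) = 1136491 · (1 − 1/31) · (1 − 1/61) · (1 − 1/601)
       = 1136491 · 1080000/1136491 = 1080000.

1080000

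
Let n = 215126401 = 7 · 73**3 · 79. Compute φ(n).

φ(215126401) = 215126401 · (1 − 1/7) · (1 − 1/73) · (1 − 1/79)
       = 215126401 · 33696/40369 = 179565984.

179565984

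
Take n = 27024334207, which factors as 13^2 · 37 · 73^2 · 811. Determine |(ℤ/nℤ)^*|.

23909333760

φ(27024334207) = 27024334207 · (1 − 1/13) · (1 − 1/37) · (1 − 1/73) · (1 − 1/811)
       = 27024334207 · 25194240/28476643 = 23909333760.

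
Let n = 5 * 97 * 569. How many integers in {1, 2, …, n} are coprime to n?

218112

φ(5) = 5 − 1 = 4.
φ(97) = 97 − 1 = 96.
φ(569) = 569 − 1 = 568.
Multiply: 4 · 96 · 568 = 218112.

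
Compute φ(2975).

1920

First factor: 2975 = 5^2 × 7 × 17.
φ(5^2) = 5^2 − 5^1 = 25 − 5 = 20.
φ(7) = 7 − 1 = 6.
φ(17) = 17 − 1 = 16.
Multiply: 20 · 6 · 16 = 1920.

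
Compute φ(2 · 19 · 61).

1080

φ(2) = 2 − 1 = 1.
φ(19) = 19 − 1 = 18.
φ(61) = 61 − 1 = 60.
φ(2318) = 1 × 18 × 60 = 1080.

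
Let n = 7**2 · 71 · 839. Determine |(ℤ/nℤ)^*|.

2463720

φ(7^2) = 7^2 − 7^1 = 49 − 7 = 42.
φ(71) = 71 − 1 = 70.
φ(839) = 839 − 1 = 838.
Multiply: 42 · 70 · 838 = 2463720.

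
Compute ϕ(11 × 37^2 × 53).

φ(798127) = 798127 · (1 − 1/11) · (1 − 1/37) · (1 − 1/53)
       = 798127 · 18720/21571 = 692640.

692640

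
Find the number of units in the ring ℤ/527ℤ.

480

527 = 17 × 31.
φ(527) = 527 · (1 − 1/17) · (1 − 1/31)
       = 527 · 480/527 = 480.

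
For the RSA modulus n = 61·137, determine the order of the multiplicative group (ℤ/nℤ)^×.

8160

For distinct primes, φ(pq) = (p−1)(q−1) = 60 × 136 = 8160.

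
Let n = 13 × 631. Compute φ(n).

φ(13) = 13 − 1 = 12.
φ(631) = 631 − 1 = 630.
Since φ is multiplicative, φ(8203) = 12 · 630 = 7560.

7560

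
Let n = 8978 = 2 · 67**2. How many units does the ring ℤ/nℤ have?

φ(8978) = 8978 · (1 − 1/2) · (1 − 1/67)
       = 8978 · 66/134 = 4422.

4422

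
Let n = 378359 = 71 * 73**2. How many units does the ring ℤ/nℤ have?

367920

φ(378359) = 378359 · (1 − 1/71) · (1 − 1/73)
       = 378359 · 5040/5183 = 367920.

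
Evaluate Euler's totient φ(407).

360

First factor: 407 = 11 · 37.
φ(407) = 407 · (1 − 1/11) · (1 − 1/37)
       = 407 · 360/407 = 360.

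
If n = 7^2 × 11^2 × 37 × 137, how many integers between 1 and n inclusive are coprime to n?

22619520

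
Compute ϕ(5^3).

φ(125) = 125 · (1 − 1/5)
       = 125 · 4/5 = 100.

100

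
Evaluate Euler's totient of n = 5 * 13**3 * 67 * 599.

320164416

φ(5) = 5 − 1 = 4.
φ(13^3) = 13^2·(13−1) = 169·12 = 2028.
φ(67) = 67 − 1 = 66.
φ(599) = 599 − 1 = 598.
Multiply: 4 · 2028 · 66 · 598 = 320164416.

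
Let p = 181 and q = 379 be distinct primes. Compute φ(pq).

68040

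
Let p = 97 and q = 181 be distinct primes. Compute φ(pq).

φ(pq) = (p−1)(q−1) = 96 · 180 = 17280.

17280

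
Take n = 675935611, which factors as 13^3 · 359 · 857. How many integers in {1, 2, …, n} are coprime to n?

φ(13^3) = 13^2·(13−1) = 169·12 = 2028.
φ(359) = 359 − 1 = 358.
φ(857) = 857 − 1 = 856.
φ(675935611) = 2028 × 358 × 856 = 621476544.

621476544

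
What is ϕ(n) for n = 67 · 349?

22968

φ(23383) = 23383 · (1 − 1/67) · (1 − 1/349)
       = 23383 · 22968/23383 = 22968.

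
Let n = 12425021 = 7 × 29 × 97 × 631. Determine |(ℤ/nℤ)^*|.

10160640

φ(12425021) = 12425021 · (1 − 1/7) · (1 − 1/29) · (1 − 1/97) · (1 − 1/631)
       = 12425021 · 10160640/12425021 = 10160640.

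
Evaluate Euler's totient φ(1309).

First factor: 1309 = 7 · 11 · 17.
φ(7) = 7 − 1 = 6.
φ(11) = 11 − 1 = 10.
φ(17) = 17 − 1 = 16.
Since φ is multiplicative, φ(1309) = 6 · 10 · 16 = 960.

960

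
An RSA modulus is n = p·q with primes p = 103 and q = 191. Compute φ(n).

19380

φ(103) = 103 − 1 = 102.
φ(191) = 191 − 1 = 190.
Multiply: 102 · 190 = 19380.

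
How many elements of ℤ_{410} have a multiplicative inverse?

160

Prime factorization: 410 = 2 * 5 * 41.
φ(2) = 2 − 1 = 1.
φ(5) = 5 − 1 = 4.
φ(41) = 41 − 1 = 40.
φ(410) = 1 × 4 × 40 = 160.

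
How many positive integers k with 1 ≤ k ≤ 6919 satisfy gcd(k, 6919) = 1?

5760

Prime factorization: 6919 = 11 * 17 * 37.
φ(6919) = 6919 · (1 − 1/11) · (1 − 1/17) · (1 − 1/37)
       = 6919 · 5760/6919 = 5760.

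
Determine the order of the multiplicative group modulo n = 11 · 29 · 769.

215040

φ(245311) = 245311 · (1 − 1/11) · (1 − 1/29) · (1 − 1/769)
       = 245311 · 215040/245311 = 215040.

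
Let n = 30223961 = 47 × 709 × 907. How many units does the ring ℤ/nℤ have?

φ(47) = 47 − 1 = 46.
φ(709) = 709 − 1 = 708.
φ(907) = 907 − 1 = 906.
Multiply: 46 · 708 · 906 = 29506608.

29506608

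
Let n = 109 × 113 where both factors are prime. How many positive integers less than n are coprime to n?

12096

For distinct primes, φ(pq) = (p−1)(q−1) = 108 × 112 = 12096.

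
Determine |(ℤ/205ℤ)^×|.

First factor: 205 = 5 · 41.
φ(205) = 205 · (1 − 1/5) · (1 − 1/41)
       = 205 · 160/205 = 160.

160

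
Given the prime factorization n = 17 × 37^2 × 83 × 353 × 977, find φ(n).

φ(17) = 17 − 1 = 16.
φ(37^2) = 37^2 − 37^1 = 1369 − 37 = 1332.
φ(83) = 83 − 1 = 82.
φ(353) = 353 − 1 = 352.
φ(977) = 977 − 1 = 976.
φ(666192487579) = 16 × 1332 × 82 × 352 × 976 = 600385978368.

600385978368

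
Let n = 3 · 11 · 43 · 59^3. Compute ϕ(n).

169594320

φ(291432801) = 291432801 · (1 − 1/3) · (1 − 1/11) · (1 − 1/43) · (1 − 1/59)
       = 291432801 · 48720/83721 = 169594320.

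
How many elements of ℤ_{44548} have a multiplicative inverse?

44548 = 2**2 · 7 · 37 · 43.
φ(2^2) = 2^1·(2−1) = 2·1 = 2.
φ(7) = 7 − 1 = 6.
φ(37) = 37 − 1 = 36.
φ(43) = 43 − 1 = 42.
Since φ is multiplicative, φ(44548) = 2 · 6 · 36 · 42 = 18144.

18144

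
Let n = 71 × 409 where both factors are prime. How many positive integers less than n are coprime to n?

φ(pq) = (p−1)(q−1) = 70 · 408 = 28560.

28560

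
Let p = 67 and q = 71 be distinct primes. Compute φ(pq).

4620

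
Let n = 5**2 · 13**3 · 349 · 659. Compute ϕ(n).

9287591040

φ(5^2) = 5^2 − 5^1 = 25 − 5 = 20.
φ(13^3) = 13^3 − 13^2 = 2197 − 169 = 2028.
φ(349) = 349 − 1 = 348.
φ(659) = 659 − 1 = 658.
φ(12632255675) = 20 × 2028 × 348 × 658 = 9287591040.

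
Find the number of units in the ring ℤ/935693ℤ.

784080

Factor 935693: 935693 = 11^3 · 19 · 37.
φ(11^3) = 11^2·(11−1) = 121·10 = 1210.
φ(19) = 19 − 1 = 18.
φ(37) = 37 − 1 = 36.
Since φ is multiplicative, φ(935693) = 1210 · 18 · 36 = 784080.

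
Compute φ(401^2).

φ(401^2) = 401^2 − 401^1 = 160801 − 401 = 160400.

160400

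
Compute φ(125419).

125419 = 7 · 19 · 23 · 41.
φ(125419) = 125419 · (1 − 1/7) · (1 − 1/19) · (1 − 1/23) · (1 − 1/41)
       = 125419 · 95040/125419 = 95040.

95040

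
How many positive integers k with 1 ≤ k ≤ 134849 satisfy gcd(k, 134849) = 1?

First factor: 134849 = 11 · 13 · 23 · 41.
φ(11) = 11 − 1 = 10.
φ(13) = 13 − 1 = 12.
φ(23) = 23 − 1 = 22.
φ(41) = 41 − 1 = 40.
Since φ is multiplicative, φ(134849) = 10 · 12 · 22 · 40 = 105600.

105600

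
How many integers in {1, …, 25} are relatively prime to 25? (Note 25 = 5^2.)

20

φ(25) = 25 · (1 − 1/5)
       = 25 · 4/5 = 20.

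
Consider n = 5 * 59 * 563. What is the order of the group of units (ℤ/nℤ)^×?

130384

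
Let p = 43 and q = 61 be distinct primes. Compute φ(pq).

2520

φ(2623) = 2623 · (1 − 1/43) · (1 − 1/61)
       = 2623 · 2520/2623 = 2520.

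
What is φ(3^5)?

φ(3^5) = 3^4·(3−1) = 81·2 = 162.

162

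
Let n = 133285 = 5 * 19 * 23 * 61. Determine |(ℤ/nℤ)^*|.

φ(133285) = 133285 · (1 − 1/5) · (1 − 1/19) · (1 − 1/23) · (1 − 1/61)
       = 133285 · 95040/133285 = 95040.

95040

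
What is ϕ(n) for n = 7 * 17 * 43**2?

173376

φ(220031) = 220031 · (1 − 1/7) · (1 − 1/17) · (1 − 1/43)
       = 220031 · 4032/5117 = 173376.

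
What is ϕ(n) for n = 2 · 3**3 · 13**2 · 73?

φ(666198) = 666198 · (1 − 1/2) · (1 − 1/3) · (1 − 1/13) · (1 − 1/73)
       = 666198 · 1728/5694 = 202176.

202176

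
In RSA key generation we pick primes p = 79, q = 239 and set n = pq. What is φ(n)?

φ(n) = (p − 1)(q − 1) = (79−1)(239−1) = 78·238 = 18564.

18564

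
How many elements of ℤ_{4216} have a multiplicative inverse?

1920

Factor 4216: 4216 = 2**3 · 17 · 31.
φ(4216) = 4216 · (1 − 1/2) · (1 − 1/17) · (1 − 1/31)
       = 4216 · 480/1054 = 1920.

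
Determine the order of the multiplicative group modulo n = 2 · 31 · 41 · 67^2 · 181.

φ(2) = 2 − 1 = 1.
φ(31) = 31 − 1 = 30.
φ(41) = 41 − 1 = 40.
φ(67^2) = 67^1·(67−1) = 67·66 = 4422.
φ(181) = 181 − 1 = 180.
Since φ is multiplicative, φ(2065397878) = 1 · 30 · 40 · 4422 · 180 = 955152000.

955152000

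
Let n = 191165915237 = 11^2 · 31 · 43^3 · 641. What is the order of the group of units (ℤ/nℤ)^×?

164013696000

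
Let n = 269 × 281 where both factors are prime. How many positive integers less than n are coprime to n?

75040

φ(n) = (p − 1)(q − 1) = (269−1)(281−1) = 268·280 = 75040.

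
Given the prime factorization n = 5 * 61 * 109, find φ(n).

25920

φ(5) = 5 − 1 = 4.
φ(61) = 61 − 1 = 60.
φ(109) = 109 − 1 = 108.
φ(33245) = 4 × 60 × 108 = 25920.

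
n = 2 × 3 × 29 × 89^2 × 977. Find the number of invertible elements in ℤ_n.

428065792

φ(1346554158) = 1346554158 · (1 − 1/2) · (1 − 1/3) · (1 − 1/29) · (1 − 1/89) · (1 − 1/977)
       = 1346554158 · 4809728/15129822 = 428065792.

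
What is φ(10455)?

First factor: 10455 = 3 * 5 * 17 * 41.
φ(3) = 3 − 1 = 2.
φ(5) = 5 − 1 = 4.
φ(17) = 17 − 1 = 16.
φ(41) = 41 − 1 = 40.
φ(10455) = 2 × 4 × 16 × 40 = 5120.

5120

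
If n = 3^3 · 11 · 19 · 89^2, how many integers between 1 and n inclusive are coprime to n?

φ(44698203) = 44698203 · (1 − 1/3) · (1 − 1/11) · (1 − 1/19) · (1 − 1/89)
       = 44698203 · 31680/55803 = 25375680.

25375680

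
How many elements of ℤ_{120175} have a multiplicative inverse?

79200

Prime factorization: 120175 = 5**2 × 11 × 19 × 23.
φ(5^2) = 5^1·(5−1) = 5·4 = 20.
φ(11) = 11 − 1 = 10.
φ(19) = 19 − 1 = 18.
φ(23) = 23 − 1 = 22.
φ(120175) = 20 × 10 × 18 × 22 = 79200.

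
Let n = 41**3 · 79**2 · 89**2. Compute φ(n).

φ(3407106947081) = 3407106947081 · (1 − 1/41) · (1 − 1/79) · (1 − 1/89)
       = 3407106947081 · 274560/288271 = 3245055116160.

3245055116160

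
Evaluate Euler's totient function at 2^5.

φ(2^5) = 2^5 − 2^4 = 32 − 16 = 16.

16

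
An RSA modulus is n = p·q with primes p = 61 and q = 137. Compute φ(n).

8160

For distinct primes, φ(pq) = (p−1)(q−1) = 60 × 136 = 8160.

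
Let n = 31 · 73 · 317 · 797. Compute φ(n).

φ(31) = 31 − 1 = 30.
φ(73) = 73 − 1 = 72.
φ(317) = 317 − 1 = 316.
φ(797) = 797 − 1 = 796.
Multiply: 30 · 72 · 316 · 796 = 543317760.

543317760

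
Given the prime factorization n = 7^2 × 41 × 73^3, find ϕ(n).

644595840

φ(7^2) = 7^1·(7−1) = 7·6 = 42.
φ(41) = 41 − 1 = 40.
φ(73^3) = 73^2·(73−1) = 5329·72 = 383688.
φ(781535153) = 42 × 40 × 383688 = 644595840.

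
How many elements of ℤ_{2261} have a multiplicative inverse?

1728

Factor 2261: 2261 = 7 · 17 · 19.
φ(2261) = 2261 · (1 − 1/7) · (1 − 1/17) · (1 − 1/19)
       = 2261 · 1728/2261 = 1728.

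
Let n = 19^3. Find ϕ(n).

6498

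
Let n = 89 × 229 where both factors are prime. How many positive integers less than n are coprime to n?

For distinct primes, φ(pq) = (p−1)(q−1) = 88 × 228 = 20064.

20064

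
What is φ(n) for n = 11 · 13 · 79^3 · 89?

φ(6274907353) = 6274907353 · (1 − 1/11) · (1 − 1/13) · (1 − 1/79) · (1 − 1/89)
       = 6274907353 · 823680/1005433 = 5140586880.

5140586880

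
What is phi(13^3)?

φ(2197) = 2197 · (1 − 1/13)
       = 2197 · 12/13 = 2028.

2028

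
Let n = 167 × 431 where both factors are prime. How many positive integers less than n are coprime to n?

71380

φ(pq) = (p−1)(q−1) = 166 · 430 = 71380.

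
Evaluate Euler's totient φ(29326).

Factor 29326: 29326 = 2 × 11 × 31 × 43.
φ(29326) = 29326 · (1 − 1/2) · (1 − 1/11) · (1 − 1/31) · (1 − 1/43)
       = 29326 · 12600/29326 = 12600.

12600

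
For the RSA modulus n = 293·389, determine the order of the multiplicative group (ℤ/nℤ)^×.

φ(293) = 293 − 1 = 292.
φ(389) = 389 − 1 = 388.
Since φ is multiplicative, φ(113977) = 292 · 388 = 113296.

113296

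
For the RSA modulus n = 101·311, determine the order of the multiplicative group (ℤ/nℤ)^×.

φ(pq) = (p−1)(q−1) = 100 · 310 = 31000.

31000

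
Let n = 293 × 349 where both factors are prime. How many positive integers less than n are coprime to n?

101616

φ(pq) = (p−1)(q−1) = 292 · 348 = 101616.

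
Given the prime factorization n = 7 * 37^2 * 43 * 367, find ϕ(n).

122853024

φ(7) = 7 − 1 = 6.
φ(37^2) = 37^1·(37−1) = 37·36 = 1332.
φ(43) = 43 − 1 = 42.
φ(367) = 367 − 1 = 366.
Since φ is multiplicative, φ(151229323) = 6 · 1332 · 42 · 366 = 122853024.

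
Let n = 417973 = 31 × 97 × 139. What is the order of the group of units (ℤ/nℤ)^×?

φ(417973) = 417973 · (1 − 1/31) · (1 − 1/97) · (1 − 1/139)
       = 417973 · 397440/417973 = 397440.

397440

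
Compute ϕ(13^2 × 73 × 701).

φ(13^2) = 13^2 − 13^1 = 169 − 13 = 156.
φ(73) = 73 − 1 = 72.
φ(701) = 701 − 1 = 700.
Multiply: 156 · 72 · 700 = 7862400.

7862400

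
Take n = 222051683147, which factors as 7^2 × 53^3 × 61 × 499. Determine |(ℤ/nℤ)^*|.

183309497280

φ(222051683147) = 222051683147 · (1 − 1/7) · (1 − 1/53) · (1 − 1/61) · (1 − 1/499)
       = 222051683147 · 9322560/11292869 = 183309497280.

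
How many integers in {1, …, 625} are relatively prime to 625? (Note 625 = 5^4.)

φ(625) = 625 · (1 − 1/5)
       = 625 · 4/5 = 500.

500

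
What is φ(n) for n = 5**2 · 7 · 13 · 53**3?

φ(5^2) = 5^2 − 5^1 = 25 − 5 = 20.
φ(7) = 7 − 1 = 6.
φ(13) = 13 − 1 = 12.
φ(53^3) = 53^3 − 53^2 = 148877 − 2809 = 146068.
φ(338695175) = 20 × 6 × 12 × 146068 = 210337920.

210337920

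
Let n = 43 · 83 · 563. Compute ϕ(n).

1935528

φ(2009347) = 2009347 · (1 − 1/43) · (1 − 1/83) · (1 − 1/563)
       = 2009347 · 1935528/2009347 = 1935528.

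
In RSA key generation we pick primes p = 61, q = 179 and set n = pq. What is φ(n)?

10680

For distinct primes, φ(pq) = (p−1)(q−1) = 60 × 178 = 10680.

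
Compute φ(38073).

21168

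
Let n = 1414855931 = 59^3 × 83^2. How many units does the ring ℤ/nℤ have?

φ(1414855931) = 1414855931 · (1 − 1/59) · (1 − 1/83)
       = 1414855931 · 4756/4897 = 1374117788.

1374117788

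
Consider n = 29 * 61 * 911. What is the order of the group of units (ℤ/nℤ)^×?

1528800

φ(29) = 29 − 1 = 28.
φ(61) = 61 − 1 = 60.
φ(911) = 911 − 1 = 910.
Multiply: 28 · 60 · 910 = 1528800.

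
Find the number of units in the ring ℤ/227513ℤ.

Factor 227513: 227513 = 11 · 13 · 37 · 43.
φ(11) = 11 − 1 = 10.
φ(13) = 13 − 1 = 12.
φ(37) = 37 − 1 = 36.
φ(43) = 43 − 1 = 42.
Multiply: 10 · 12 · 36 · 42 = 181440.

181440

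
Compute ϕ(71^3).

352870

φ(71^3) = 71^3 − 71^2 = 357911 − 5041 = 352870.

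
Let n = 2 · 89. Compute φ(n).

88

φ(178) = 178 · (1 − 1/2) · (1 − 1/89)
       = 178 · 88/178 = 88.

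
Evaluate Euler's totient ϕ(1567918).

Prime factorization: 1567918 = 2 · 11^3 · 19 · 31.
φ(1567918) = 1567918 · (1 − 1/2) · (1 − 1/11) · (1 − 1/19) · (1 − 1/31)
       = 1567918 · 5400/12958 = 653400.

653400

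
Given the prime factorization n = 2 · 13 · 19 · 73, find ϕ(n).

15552

φ(2) = 2 − 1 = 1.
φ(13) = 13 − 1 = 12.
φ(19) = 19 − 1 = 18.
φ(73) = 73 − 1 = 72.
Since φ is multiplicative, φ(36062) = 1 · 12 · 18 · 72 = 15552.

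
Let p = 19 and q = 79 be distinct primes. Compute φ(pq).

1404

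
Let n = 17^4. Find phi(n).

φ(83521) = 83521 · (1 − 1/17)
       = 83521 · 16/17 = 78608.

78608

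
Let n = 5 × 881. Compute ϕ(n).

3520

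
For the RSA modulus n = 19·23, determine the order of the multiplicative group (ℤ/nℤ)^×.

φ(n) = (p − 1)(q − 1) = (19−1)(23−1) = 18·22 = 396.

396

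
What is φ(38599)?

33880

First factor: 38599 = 11**3 · 29.
φ(11^3) = 11^2·(11−1) = 121·10 = 1210.
φ(29) = 29 − 1 = 28.
Multiply: 1210 · 28 = 33880.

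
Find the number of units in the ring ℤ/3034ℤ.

1440

Factor 3034: 3034 = 2 · 37 · 41.
φ(3034) = 3034 · (1 − 1/2) · (1 − 1/37) · (1 − 1/41)
       = 3034 · 1440/3034 = 1440.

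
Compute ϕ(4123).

Prime factorization: 4123 = 7 × 19 × 31.
φ(7) = 7 − 1 = 6.
φ(19) = 19 − 1 = 18.
φ(31) = 31 − 1 = 30.
φ(4123) = 6 × 18 × 30 = 3240.

3240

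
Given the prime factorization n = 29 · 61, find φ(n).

φ(29) = 29 − 1 = 28.
φ(61) = 61 − 1 = 60.
Since φ is multiplicative, φ(1769) = 28 · 60 = 1680.

1680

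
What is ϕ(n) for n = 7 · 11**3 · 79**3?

3534153480

φ(7) = 7 − 1 = 6.
φ(11^3) = 11^2·(11−1) = 121·10 = 1210.
φ(79^3) = 79^2·(79−1) = 6241·78 = 486798.
φ(4593644363) = 6 × 1210 × 486798 = 3534153480.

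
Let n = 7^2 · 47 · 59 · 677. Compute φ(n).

75749856

φ(7^2) = 7^2 − 7^1 = 49 − 7 = 42.
φ(47) = 47 − 1 = 46.
φ(59) = 59 − 1 = 58.
φ(677) = 677 − 1 = 676.
φ(91988729) = 42 × 46 × 58 × 676 = 75749856.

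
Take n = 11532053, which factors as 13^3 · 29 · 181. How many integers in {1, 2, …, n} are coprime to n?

φ(13^3) = 13^2·(13−1) = 169·12 = 2028.
φ(29) = 29 − 1 = 28.
φ(181) = 181 − 1 = 180.
Since φ is multiplicative, φ(11532053) = 2028 · 28 · 180 = 10221120.

10221120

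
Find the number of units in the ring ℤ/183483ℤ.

108864

Factor 183483: 183483 = 3^2 × 19 × 29 × 37.
φ(3^2) = 3^2 − 3^1 = 9 − 3 = 6.
φ(19) = 19 − 1 = 18.
φ(29) = 29 − 1 = 28.
φ(37) = 37 − 1 = 36.
Since φ is multiplicative, φ(183483) = 6 · 18 · 28 · 36 = 108864.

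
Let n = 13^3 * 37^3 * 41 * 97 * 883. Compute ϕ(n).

φ(390797272237931) = 390797272237931 · (1 − 1/13) · (1 − 1/37) · (1 − 1/41) · (1 − 1/97) · (1 − 1/883)
       = 390797272237931 · 1463132160/1689123371 = 338511719669760.

338511719669760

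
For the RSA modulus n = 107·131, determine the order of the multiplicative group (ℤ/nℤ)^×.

13780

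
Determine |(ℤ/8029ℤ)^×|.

First factor: 8029 = 7 * 31 * 37.
φ(7) = 7 − 1 = 6.
φ(31) = 31 − 1 = 30.
φ(37) = 37 − 1 = 36.
Multiply: 6 · 30 · 36 = 6480.

6480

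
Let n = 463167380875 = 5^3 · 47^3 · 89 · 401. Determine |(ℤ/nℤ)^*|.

357681280000

φ(463167380875) = 463167380875 · (1 − 1/5) · (1 − 1/47) · (1 − 1/89) · (1 − 1/401)
       = 463167380875 · 6476800/8386915 = 357681280000.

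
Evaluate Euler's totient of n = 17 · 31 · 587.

281280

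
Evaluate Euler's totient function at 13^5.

342732

φ(371293) = 371293 · (1 − 1/13)
       = 371293 · 12/13 = 342732.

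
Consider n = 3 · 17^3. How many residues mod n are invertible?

9248

φ(3) = 3 − 1 = 2.
φ(17^3) = 17^3 − 17^2 = 4913 − 289 = 4624.
φ(14739) = 2 × 4624 = 9248.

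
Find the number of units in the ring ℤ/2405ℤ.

Factor 2405: 2405 = 5 * 13 * 37.
φ(2405) = 2405 · (1 − 1/5) · (1 − 1/13) · (1 − 1/37)
       = 2405 · 1728/2405 = 1728.

1728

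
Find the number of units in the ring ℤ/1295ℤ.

864

First factor: 1295 = 5 · 7 · 37.
φ(5) = 5 − 1 = 4.
φ(7) = 7 − 1 = 6.
φ(37) = 37 − 1 = 36.
Since φ is multiplicative, φ(1295) = 4 · 6 · 36 = 864.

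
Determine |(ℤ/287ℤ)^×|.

Prime factorization: 287 = 7 × 41.
φ(7) = 7 − 1 = 6.
φ(41) = 41 − 1 = 40.
Multiply: 6 · 40 = 240.

240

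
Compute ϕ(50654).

50654 = 2 × 19 × 31 × 43.
φ(50654) = 50654 · (1 − 1/2) · (1 − 1/19) · (1 − 1/31) · (1 − 1/43)
       = 50654 · 22680/50654 = 22680.

22680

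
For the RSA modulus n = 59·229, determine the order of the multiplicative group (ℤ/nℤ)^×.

13224

φ(13511) = 13511 · (1 − 1/59) · (1 − 1/229)
       = 13511 · 13224/13511 = 13224.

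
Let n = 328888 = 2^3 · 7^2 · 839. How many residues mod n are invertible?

140784

φ(328888) = 328888 · (1 − 1/2) · (1 − 1/7) · (1 − 1/839)
       = 328888 · 5028/11746 = 140784.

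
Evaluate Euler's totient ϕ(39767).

28512

39767 = 7 · 13 · 19 · 23.
φ(7) = 7 − 1 = 6.
φ(13) = 13 − 1 = 12.
φ(19) = 19 − 1 = 18.
φ(23) = 23 − 1 = 22.
Since φ is multiplicative, φ(39767) = 6 · 12 · 18 · 22 = 28512.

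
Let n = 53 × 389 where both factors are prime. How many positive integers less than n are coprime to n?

20176

φ(n) = (p − 1)(q − 1) = (53−1)(389−1) = 52·388 = 20176.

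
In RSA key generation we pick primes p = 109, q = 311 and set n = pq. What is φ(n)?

For distinct primes, φ(pq) = (p−1)(q−1) = 108 × 310 = 33480.

33480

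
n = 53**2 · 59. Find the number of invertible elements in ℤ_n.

φ(53^2) = 53^2 − 53^1 = 2809 − 53 = 2756.
φ(59) = 59 − 1 = 58.
Since φ is multiplicative, φ(165731) = 2756 · 58 = 159848.

159848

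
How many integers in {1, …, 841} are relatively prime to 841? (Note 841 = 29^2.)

φ(29^2) = 29^1·(29−1) = 29·28 = 812.

812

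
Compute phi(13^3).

φ(2197) = 2197 · (1 − 1/13)
       = 2197 · 12/13 = 2028.

2028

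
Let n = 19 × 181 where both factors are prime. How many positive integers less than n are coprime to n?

3240

φ(3439) = 3439 · (1 − 1/19) · (1 − 1/181)
       = 3439 · 3240/3439 = 3240.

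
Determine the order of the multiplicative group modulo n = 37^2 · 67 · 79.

φ(7246117) = 7246117 · (1 − 1/37) · (1 − 1/67) · (1 − 1/79)
       = 7246117 · 185328/195841 = 6857136.

6857136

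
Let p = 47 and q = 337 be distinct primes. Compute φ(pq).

φ(n) = (p − 1)(q − 1) = (47−1)(337−1) = 46·336 = 15456.

15456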